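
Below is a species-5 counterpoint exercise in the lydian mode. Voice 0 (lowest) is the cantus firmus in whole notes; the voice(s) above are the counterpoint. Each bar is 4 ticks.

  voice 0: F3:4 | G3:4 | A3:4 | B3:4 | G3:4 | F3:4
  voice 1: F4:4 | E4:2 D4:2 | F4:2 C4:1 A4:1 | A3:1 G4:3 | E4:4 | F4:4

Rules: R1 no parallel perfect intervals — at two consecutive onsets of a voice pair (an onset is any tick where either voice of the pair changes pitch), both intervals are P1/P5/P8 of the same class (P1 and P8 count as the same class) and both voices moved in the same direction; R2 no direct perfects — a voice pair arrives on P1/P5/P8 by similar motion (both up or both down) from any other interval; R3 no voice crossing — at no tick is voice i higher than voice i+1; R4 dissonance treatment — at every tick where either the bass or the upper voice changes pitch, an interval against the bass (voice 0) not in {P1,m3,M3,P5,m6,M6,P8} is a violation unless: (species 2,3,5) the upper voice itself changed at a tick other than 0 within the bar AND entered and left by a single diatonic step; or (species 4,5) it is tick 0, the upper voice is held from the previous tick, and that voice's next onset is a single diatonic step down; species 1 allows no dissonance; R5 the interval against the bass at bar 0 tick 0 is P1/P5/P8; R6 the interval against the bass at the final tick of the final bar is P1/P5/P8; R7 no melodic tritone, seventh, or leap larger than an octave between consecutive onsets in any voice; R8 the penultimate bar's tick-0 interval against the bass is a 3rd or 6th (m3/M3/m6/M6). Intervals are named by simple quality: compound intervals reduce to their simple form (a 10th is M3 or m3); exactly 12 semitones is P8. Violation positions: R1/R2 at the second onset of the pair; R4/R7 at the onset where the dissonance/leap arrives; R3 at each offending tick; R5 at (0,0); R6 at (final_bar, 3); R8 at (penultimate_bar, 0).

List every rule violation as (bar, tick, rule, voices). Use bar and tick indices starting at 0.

bar 0: v0=F3 v1=F4 downbeat P8
bar 1: v0=G3 v1=E4 downbeat M6
bar 2: v0=A3 v1=F4 downbeat m6
bar 3: v0=B3 v1=A3 downbeat M2
bar 4: v0=G3 v1=E4 downbeat M6
bar 5: v0=F3 v1=F4 downbeat P8
  -> R3 @ bar 3 tick 0 v(0, 1): B3 above A3
  -> R4 @ bar 3 tick 0 v(0, 1): B3/A3 M2 untreated
  -> R7 @ bar 3 tick 1 v(1,): A3->G4 leap 10st

(3, 0, R3, (0, 1))
(3, 0, R4, (0, 1))
(3, 1, R7, (1,))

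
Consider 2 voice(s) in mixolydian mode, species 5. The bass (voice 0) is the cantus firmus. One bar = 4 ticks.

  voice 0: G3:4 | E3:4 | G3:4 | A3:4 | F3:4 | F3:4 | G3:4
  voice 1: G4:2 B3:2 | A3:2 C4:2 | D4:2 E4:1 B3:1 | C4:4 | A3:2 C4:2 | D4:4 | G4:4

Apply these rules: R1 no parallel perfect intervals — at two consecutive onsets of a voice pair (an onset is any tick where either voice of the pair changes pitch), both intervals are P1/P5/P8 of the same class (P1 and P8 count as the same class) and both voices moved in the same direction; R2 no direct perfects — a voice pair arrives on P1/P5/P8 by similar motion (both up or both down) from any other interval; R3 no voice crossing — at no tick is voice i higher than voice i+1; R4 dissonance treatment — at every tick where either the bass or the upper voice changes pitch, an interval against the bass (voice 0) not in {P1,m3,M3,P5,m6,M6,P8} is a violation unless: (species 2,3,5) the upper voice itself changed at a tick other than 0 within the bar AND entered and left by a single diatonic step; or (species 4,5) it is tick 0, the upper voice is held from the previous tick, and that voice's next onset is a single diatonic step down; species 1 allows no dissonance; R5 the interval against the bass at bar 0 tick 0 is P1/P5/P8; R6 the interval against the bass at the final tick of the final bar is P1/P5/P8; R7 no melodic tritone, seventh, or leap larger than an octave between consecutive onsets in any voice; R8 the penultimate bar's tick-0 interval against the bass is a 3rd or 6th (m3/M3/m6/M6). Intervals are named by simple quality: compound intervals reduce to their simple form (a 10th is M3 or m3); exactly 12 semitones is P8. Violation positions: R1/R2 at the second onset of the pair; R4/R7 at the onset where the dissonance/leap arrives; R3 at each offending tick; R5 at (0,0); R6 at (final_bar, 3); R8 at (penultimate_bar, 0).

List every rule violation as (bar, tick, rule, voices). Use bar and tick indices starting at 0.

(1, 0, R4, (0, 1))
(2, 0, R2, (0, 1))
(6, 0, R2, (0, 1))

bar 0: v0=G3 v1=G4 downbeat P8
bar 1: v0=E3 v1=A3 downbeat P4
bar 2: v0=G3 v1=D4 downbeat P5
bar 3: v0=A3 v1=C4 downbeat m3
bar 4: v0=F3 v1=A3 downbeat M3
bar 5: v0=F3 v1=D4 downbeat M6
bar 6: v0=G3 v1=G4 downbeat P8
  -> R4 @ bar 1 tick 0 v(0, 1): E3/A3 P4 untreated
  -> R2 @ bar 2 tick 0 v(0, 1): E3/C4 m6 -> G3/D4 P5 similar
  -> R2 @ bar 6 tick 0 v(0, 1): F3/D4 M6 -> G3/G4 P8 similar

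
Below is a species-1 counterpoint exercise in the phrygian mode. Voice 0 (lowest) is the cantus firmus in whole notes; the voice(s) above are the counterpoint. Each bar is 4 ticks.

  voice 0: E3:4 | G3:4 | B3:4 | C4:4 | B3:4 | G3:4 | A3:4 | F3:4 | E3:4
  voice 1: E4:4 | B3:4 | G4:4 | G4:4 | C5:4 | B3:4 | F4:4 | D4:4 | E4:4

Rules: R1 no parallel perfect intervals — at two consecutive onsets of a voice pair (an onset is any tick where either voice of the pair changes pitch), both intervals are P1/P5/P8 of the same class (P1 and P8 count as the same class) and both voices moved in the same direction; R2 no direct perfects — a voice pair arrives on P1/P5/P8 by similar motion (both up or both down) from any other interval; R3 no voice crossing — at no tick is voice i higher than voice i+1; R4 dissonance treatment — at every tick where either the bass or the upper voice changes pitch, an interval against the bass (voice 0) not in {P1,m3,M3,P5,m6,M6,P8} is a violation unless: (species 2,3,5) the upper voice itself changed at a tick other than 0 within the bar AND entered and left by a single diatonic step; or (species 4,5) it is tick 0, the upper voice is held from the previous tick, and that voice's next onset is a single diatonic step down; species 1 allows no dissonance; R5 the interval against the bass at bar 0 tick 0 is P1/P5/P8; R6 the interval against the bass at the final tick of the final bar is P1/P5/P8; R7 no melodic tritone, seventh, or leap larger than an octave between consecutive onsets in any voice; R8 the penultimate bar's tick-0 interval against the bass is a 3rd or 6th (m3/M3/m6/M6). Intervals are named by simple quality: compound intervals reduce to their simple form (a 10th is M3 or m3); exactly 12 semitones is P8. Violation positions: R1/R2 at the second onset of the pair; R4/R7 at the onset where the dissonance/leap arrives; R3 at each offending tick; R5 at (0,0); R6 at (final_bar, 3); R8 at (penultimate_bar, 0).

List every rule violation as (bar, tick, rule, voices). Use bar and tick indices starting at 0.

bar 0: v0=E3 v1=E4 downbeat P8
bar 1: v0=G3 v1=B3 downbeat M3
bar 2: v0=B3 v1=G4 downbeat m6
bar 3: v0=C4 v1=G4 downbeat P5
bar 4: v0=B3 v1=C5 downbeat m2
bar 5: v0=G3 v1=B3 downbeat M3
bar 6: v0=A3 v1=F4 downbeat m6
bar 7: v0=F3 v1=D4 downbeat M6
bar 8: v0=E3 v1=E4 downbeat P8
  -> R4 @ bar 4 tick 0 v(0, 1): B3/C5 m2 untreated
  -> R7 @ bar 5 tick 0 v(1,): C5->B3 leap 13st
  -> R7 @ bar 6 tick 0 v(1,): B3->F4 leap 6st

(4, 0, R4, (0, 1))
(5, 0, R7, (1,))
(6, 0, R7, (1,))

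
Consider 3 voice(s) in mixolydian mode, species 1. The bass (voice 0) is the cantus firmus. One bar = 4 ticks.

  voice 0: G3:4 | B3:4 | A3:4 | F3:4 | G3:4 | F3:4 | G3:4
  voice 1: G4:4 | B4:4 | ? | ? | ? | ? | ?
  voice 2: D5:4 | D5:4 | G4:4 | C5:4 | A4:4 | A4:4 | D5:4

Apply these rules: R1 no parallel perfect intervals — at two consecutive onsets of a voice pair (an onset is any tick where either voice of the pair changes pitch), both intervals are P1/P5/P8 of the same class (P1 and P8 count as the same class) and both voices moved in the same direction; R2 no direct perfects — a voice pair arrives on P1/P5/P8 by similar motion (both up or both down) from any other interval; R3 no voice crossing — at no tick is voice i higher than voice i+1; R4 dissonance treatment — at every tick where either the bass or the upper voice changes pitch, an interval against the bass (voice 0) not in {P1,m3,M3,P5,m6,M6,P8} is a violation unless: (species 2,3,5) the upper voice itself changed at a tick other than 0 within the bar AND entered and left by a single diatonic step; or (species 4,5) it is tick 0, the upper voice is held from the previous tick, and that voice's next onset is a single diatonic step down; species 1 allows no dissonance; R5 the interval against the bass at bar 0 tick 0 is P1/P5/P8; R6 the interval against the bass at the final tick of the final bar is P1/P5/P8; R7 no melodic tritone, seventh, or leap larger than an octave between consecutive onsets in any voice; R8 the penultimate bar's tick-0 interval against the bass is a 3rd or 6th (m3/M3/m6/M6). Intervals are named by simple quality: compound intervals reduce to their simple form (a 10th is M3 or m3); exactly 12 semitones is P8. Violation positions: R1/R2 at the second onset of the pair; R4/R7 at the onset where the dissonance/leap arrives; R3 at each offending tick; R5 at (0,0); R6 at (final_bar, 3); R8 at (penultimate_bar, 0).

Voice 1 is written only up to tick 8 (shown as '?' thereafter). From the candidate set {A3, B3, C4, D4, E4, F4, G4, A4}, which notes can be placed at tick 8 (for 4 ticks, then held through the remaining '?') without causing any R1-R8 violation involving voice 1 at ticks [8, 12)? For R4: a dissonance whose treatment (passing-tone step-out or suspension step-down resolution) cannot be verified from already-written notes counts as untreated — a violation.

{}

A3: violates R1,R7
B3: violates R4
C4: violates R2,R7
D4: violates R4
E4: violates R2
F4: violates R7
G4: violates R2,R4
A4: violates R1,R3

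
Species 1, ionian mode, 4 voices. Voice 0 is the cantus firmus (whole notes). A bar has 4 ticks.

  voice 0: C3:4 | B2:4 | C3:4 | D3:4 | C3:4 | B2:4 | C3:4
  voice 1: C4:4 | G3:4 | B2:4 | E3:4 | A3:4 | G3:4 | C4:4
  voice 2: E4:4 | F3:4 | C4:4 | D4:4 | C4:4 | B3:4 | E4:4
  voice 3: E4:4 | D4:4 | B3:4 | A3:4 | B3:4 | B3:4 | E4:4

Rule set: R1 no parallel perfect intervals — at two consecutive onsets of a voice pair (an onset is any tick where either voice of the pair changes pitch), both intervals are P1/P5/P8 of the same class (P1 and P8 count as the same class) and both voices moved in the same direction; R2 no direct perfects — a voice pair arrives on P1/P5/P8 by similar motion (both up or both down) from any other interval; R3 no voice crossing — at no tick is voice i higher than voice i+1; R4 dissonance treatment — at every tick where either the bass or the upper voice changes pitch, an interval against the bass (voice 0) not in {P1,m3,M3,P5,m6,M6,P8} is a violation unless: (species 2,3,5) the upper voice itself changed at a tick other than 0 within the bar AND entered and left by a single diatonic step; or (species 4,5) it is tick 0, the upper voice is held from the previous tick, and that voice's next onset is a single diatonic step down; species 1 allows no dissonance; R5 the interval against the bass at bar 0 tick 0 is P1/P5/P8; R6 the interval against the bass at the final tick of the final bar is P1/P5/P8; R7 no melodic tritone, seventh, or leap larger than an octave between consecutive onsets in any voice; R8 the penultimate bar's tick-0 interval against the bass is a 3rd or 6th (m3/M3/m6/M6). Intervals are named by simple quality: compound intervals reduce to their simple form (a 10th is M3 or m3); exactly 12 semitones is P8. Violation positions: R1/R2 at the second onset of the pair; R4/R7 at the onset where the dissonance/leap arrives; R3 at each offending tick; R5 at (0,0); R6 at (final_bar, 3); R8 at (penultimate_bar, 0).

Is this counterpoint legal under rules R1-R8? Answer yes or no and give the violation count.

bar 0: v0=C3 v1=C4 v2=E4 v3=E4 (M3)
bar 1: v0=B2 v1=G3 v2=F3 v3=D4 (m3)
bar 2: v0=C3 v1=B2 v2=C4 v3=B3 (M7)
bar 3: v0=D3 v1=E3 v2=D4 v3=A3 (P5)
bar 4: v0=C3 v1=A3 v2=C4 v3=B3 (M7)
bar 5: v0=B2 v1=G3 v2=B3 v3=B3 (P8)
bar 6: v0=C3 v1=C4 v2=E4 v3=E4 (M3)
  R5 @ bar0.0: opens on M3
  R5 @ bar0.0: opens on M3
  R2 @ bar1.0: C4/E4 M3 -> G3/D4 P5 similar
  R3 @ bar1.0: G3 above F3
  R4 @ bar1.0: B2/F3 TT untreated
  R7 @ bar1.0: E4->F3 leap 11st
  R3 @ bar1.1: G3 above F3
  R3 @ bar1.2: G3 above F3
  R3 @ bar1.3: G3 above F3
  R2 @ bar2.0: B2/F3 TT -> C3/C4 P8 similar
  R2 @ bar2.0: G3/D4 P5 -> B2/B3 P8 similar
  R3 @ bar2.0: C3 above B2
  R3 @ bar2.0: C4 above B3
  R4 @ bar2.0: C3/B2 m2 untreated
  R4 @ bar2.0: C3/B3 M7 untreated
  R3 @ bar2.1: C3 above B2
  R3 @ bar2.1: C4 above B3
  R3 @ bar2.2: C3 above B2
  R3 @ bar2.2: C4 above B3
  R3 @ bar2.3: C3 above B2
  R3 @ bar2.3: C4 above B3
  R1 @ bar3.0: C3/C4 P8 -> D3/D4 P8 similar
  R3 @ bar3.0: D4 above A3
  R4 @ bar3.0: D3/E3 M2 untreated
  R3 @ bar3.1: D4 above A3
  R3 @ bar3.2: D4 above A3
  R3 @ bar3.3: D4 above A3
  R1 @ bar4.0: D3/D4 P8 -> C3/C4 P8 similar
  R3 @ bar4.0: C4 above B3
  R4 @ bar4.0: C3/B3 M7 untreated
  R3 @ bar4.1: C4 above B3
  R3 @ bar4.2: C4 above B3
  R3 @ bar4.3: C4 above B3
  R1 @ bar5.0: C3/C4 P8 -> B2/B3 P8 similar
  R8 @ bar5.0: penult P8 not 3rd/6th
  R8 @ bar5.0: penult P8 not 3rd/6th
  R1 @ bar6.0: B3/B3 P1 -> E4/E4 P1 similar
  R2 @ bar6.0: B2/G3 m6 -> C3/C4 P8 similar
  R6 @ bar6.3: closes on M3
  R6 @ bar6.3: closes on M3

No (40 violations)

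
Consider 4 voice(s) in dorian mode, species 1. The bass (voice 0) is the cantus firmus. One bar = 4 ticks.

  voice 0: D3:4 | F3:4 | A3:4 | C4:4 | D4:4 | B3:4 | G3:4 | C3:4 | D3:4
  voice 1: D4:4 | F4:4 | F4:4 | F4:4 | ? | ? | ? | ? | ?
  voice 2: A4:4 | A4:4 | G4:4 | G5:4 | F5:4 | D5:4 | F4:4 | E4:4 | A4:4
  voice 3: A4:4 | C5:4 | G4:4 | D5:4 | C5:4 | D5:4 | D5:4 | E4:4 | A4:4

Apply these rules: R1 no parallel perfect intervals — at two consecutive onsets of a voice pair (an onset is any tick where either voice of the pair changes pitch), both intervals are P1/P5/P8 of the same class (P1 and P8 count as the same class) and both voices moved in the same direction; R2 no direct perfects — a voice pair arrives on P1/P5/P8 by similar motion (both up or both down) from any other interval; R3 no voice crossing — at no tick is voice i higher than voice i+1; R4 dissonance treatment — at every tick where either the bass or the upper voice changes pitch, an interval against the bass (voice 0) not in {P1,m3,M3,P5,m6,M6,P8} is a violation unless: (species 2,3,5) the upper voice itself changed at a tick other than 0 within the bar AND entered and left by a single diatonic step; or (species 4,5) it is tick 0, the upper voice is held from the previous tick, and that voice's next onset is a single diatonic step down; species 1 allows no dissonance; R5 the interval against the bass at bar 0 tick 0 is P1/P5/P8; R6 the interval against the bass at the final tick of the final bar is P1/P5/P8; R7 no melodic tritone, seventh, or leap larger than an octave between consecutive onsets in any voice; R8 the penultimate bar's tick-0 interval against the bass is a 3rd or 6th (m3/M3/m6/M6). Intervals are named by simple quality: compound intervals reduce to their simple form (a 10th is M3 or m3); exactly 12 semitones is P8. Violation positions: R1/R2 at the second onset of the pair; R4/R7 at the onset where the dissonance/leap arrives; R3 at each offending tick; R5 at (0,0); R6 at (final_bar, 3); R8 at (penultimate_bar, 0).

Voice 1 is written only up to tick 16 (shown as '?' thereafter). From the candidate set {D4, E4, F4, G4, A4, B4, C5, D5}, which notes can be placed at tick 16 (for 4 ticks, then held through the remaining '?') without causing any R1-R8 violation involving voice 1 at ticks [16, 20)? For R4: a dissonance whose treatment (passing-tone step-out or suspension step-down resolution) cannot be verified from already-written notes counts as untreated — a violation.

{D4, F4}

D4: legal
E4: violates R4
F4: legal
G4: violates R4
A4: violates R2
B4: violates R7
C5: violates R4
D5: violates R2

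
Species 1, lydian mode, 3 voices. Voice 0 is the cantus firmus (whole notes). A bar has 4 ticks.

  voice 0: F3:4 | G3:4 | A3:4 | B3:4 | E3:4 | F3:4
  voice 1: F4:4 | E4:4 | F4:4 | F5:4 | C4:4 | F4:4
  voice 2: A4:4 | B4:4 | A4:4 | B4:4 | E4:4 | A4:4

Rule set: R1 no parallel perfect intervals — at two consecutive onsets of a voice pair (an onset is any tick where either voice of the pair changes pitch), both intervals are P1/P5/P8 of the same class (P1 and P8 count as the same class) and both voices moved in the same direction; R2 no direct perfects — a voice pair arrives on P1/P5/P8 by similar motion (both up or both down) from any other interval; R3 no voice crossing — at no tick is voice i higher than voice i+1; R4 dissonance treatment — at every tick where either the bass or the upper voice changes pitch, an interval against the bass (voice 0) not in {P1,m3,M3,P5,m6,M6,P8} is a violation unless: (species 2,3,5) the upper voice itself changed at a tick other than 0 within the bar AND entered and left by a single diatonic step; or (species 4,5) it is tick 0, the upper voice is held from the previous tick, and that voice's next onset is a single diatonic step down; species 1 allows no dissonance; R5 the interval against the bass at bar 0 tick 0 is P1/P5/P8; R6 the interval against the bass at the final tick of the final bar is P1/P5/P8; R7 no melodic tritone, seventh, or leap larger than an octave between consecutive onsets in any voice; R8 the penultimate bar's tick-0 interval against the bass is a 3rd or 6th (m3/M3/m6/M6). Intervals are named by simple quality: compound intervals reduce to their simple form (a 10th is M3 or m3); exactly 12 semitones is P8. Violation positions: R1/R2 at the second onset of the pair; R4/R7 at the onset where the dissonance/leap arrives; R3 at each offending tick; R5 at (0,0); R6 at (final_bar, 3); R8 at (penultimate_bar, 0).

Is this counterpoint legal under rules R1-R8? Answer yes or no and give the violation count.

bar 0: v0=F3 v1=F4 v2=A4 (M3)
bar 1: v0=G3 v1=E4 v2=B4 (M3)
bar 2: v0=A3 v1=F4 v2=A4 (P8)
bar 3: v0=B3 v1=F5 v2=B4 (P8)
bar 4: v0=E3 v1=C4 v2=E4 (P8)
bar 5: v0=F3 v1=F4 v2=A4 (M3)
  R5 @ bar0.0: opens on M3
  R1 @ bar3.0: A3/A4 P8 -> B3/B4 P8 similar
  R3 @ bar3.0: F5 above B4
  R4 @ bar3.0: B3/F5 TT untreated
  R3 @ bar3.1: F5 above B4
  R3 @ bar3.2: F5 above B4
  R3 @ bar3.3: F5 above B4
  R1 @ bar4.0: B3/B4 P8 -> E3/E4 P8 similar
  R7 @ bar4.0: F5->C4 leap 17st
  R8 @ bar4.0: penult P8 not 3rd/6th
  R2 @ bar5.0: E3/C4 m6 -> F3/F4 P8 similar
  R6 @ bar5.3: closes on M3

No (12 violations)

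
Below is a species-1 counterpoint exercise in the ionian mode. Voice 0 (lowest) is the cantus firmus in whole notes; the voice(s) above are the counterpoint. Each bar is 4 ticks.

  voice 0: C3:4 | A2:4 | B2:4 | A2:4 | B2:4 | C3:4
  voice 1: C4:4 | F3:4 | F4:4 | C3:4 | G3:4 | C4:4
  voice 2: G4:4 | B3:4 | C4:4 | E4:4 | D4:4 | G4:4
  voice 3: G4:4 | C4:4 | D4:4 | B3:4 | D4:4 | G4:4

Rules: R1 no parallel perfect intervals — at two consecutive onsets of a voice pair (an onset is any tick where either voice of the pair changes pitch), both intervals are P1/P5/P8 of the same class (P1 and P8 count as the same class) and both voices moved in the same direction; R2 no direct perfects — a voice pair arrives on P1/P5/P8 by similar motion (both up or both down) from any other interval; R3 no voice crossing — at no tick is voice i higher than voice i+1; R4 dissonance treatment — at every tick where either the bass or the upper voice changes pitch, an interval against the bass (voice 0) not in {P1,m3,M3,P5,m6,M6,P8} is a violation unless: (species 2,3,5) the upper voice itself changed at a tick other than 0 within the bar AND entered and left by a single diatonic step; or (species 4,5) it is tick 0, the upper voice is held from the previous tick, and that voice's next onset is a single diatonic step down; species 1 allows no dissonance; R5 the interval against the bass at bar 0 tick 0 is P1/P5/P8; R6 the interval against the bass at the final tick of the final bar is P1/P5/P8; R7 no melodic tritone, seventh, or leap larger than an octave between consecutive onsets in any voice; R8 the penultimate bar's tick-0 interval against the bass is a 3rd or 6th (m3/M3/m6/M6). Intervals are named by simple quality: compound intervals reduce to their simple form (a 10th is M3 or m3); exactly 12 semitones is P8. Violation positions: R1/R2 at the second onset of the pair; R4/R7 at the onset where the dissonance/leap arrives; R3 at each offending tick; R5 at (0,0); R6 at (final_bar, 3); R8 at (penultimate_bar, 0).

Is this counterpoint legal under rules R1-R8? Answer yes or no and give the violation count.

No (21 violations)

bar 0: v0=C3 v1=C4 v2=G4 v3=G4 (P5)
bar 1: v0=A2 v1=F3 v2=B3 v3=C4 (m3)
bar 2: v0=B2 v1=F4 v2=C4 v3=D4 (m3)
bar 3: v0=A2 v1=C3 v2=E4 v3=B3 (M2)
bar 4: v0=B2 v1=G3 v2=D4 v3=D4 (m3)
bar 5: v0=C3 v1=C4 v2=G4 v3=G4 (P5)
  R1 @ bar1.0: C4/G4 P5 -> F3/C4 P5 similar
  R4 @ bar1.0: A2/B3 M2 untreated
  R3 @ bar2.0: F4 above C4
  R4 @ bar2.0: B2/F4 TT untreated
  R4 @ bar2.0: B2/C4 m2 untreated
  R3 @ bar2.1: F4 above C4
  R3 @ bar2.2: F4 above C4
  R3 @ bar2.3: F4 above C4
  R3 @ bar3.0: E4 above B3
  R4 @ bar3.0: A2/B3 M2 untreated
  R7 @ bar3.0: F4->C3 leap 17st
  R3 @ bar3.1: E4 above B3
  R3 @ bar3.2: E4 above B3
  R3 @ bar3.3: E4 above B3
  R2 @ bar4.0: C3/B3 M7 -> G3/D4 P5 similar
  R1 @ bar5.0: G3/D4 P5 -> C4/G4 P5 similar
  R1 @ bar5.0: G3/D4 P5 -> C4/G4 P5 similar
  R1 @ bar5.0: D4/D4 P1 -> G4/G4 P1 similar
  R2 @ bar5.0: B2/G3 m6 -> C3/C4 P8 similar
  R2 @ bar5.0: B2/D4 m3 -> C3/G4 P5 similar
  R2 @ bar5.0: B2/D4 m3 -> C3/G4 P5 similar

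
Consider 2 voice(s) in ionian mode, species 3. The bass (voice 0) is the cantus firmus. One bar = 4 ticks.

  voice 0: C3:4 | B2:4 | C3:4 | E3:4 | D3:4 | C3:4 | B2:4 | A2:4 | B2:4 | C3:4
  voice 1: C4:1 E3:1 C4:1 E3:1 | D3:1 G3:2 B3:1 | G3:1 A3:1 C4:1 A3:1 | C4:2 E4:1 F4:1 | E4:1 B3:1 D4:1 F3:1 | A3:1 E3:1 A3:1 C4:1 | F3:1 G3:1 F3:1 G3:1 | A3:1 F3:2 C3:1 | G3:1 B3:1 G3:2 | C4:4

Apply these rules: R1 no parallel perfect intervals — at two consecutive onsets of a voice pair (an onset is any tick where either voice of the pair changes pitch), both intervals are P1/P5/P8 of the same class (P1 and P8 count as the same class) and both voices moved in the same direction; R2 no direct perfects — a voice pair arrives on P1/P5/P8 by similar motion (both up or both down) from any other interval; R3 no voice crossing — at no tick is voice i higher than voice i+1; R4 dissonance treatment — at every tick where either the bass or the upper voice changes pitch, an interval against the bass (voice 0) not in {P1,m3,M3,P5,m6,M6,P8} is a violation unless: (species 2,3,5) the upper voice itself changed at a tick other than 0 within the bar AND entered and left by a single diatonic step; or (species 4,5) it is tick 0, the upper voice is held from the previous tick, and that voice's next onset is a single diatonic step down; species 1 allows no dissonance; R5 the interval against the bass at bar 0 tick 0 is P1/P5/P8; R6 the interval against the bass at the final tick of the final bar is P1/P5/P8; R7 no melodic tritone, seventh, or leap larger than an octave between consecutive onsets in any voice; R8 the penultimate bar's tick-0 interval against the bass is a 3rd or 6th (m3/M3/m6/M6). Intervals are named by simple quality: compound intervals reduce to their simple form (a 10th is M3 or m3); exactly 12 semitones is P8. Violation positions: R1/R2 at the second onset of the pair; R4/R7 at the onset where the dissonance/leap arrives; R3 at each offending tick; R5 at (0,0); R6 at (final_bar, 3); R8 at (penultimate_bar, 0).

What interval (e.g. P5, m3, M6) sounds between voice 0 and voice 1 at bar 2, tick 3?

voice 0=C3 voice 1=A3 -> M6

M6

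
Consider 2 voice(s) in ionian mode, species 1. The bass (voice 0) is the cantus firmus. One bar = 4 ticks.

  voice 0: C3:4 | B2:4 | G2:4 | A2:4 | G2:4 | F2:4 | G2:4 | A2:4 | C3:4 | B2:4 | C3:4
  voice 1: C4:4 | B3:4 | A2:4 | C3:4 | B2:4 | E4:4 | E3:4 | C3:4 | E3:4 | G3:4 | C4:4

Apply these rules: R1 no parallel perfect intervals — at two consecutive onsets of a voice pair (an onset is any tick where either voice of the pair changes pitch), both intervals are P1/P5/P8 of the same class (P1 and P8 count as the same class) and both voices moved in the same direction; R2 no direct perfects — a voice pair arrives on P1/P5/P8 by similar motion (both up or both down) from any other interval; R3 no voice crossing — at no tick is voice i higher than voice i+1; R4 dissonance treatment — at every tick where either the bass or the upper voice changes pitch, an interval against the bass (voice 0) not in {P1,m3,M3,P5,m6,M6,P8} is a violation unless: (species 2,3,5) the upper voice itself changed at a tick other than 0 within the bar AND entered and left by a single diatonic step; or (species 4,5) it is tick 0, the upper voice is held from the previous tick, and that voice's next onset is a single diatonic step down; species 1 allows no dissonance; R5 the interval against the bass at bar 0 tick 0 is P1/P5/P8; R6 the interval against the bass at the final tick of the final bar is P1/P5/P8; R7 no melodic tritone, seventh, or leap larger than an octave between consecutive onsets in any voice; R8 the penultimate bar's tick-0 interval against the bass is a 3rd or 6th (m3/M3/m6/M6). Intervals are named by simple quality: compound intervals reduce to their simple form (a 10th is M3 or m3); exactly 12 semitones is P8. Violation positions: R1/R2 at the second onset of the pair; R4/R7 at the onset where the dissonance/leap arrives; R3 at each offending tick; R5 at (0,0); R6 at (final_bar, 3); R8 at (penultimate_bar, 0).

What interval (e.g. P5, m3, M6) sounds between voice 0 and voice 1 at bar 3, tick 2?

m3

voice 0=A2 voice 1=C3 -> m3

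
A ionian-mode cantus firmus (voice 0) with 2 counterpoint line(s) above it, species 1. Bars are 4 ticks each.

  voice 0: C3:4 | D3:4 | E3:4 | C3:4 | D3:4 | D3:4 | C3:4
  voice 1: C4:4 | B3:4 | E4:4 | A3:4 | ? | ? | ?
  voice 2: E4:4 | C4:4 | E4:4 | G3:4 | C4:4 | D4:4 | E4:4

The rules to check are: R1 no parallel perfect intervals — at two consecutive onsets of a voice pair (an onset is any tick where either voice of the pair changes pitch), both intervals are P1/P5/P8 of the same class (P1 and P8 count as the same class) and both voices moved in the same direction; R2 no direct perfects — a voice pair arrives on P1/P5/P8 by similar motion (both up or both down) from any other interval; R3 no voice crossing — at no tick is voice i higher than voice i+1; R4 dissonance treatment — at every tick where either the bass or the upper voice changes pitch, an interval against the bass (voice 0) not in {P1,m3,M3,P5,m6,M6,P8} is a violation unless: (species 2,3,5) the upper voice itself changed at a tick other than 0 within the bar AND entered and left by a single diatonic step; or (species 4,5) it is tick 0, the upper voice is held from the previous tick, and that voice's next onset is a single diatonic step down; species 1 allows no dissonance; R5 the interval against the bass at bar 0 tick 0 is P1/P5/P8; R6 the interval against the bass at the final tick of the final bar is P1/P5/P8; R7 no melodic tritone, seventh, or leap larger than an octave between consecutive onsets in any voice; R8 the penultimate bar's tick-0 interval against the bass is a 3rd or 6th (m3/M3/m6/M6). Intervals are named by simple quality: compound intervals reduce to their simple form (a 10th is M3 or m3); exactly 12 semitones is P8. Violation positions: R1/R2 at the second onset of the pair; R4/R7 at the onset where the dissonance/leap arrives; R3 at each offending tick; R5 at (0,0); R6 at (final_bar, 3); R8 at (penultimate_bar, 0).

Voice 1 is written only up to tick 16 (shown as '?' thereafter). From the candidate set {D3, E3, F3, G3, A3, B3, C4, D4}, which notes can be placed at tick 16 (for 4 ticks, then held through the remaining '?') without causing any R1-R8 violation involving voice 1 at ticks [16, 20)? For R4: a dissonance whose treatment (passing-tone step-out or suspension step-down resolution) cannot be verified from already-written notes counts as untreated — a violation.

{A3, B3, D3, F3}

D3: legal
E3: violates R4
F3: legal
G3: violates R4
A3: legal
B3: legal
C4: violates R2,R4
D4: violates R2,R3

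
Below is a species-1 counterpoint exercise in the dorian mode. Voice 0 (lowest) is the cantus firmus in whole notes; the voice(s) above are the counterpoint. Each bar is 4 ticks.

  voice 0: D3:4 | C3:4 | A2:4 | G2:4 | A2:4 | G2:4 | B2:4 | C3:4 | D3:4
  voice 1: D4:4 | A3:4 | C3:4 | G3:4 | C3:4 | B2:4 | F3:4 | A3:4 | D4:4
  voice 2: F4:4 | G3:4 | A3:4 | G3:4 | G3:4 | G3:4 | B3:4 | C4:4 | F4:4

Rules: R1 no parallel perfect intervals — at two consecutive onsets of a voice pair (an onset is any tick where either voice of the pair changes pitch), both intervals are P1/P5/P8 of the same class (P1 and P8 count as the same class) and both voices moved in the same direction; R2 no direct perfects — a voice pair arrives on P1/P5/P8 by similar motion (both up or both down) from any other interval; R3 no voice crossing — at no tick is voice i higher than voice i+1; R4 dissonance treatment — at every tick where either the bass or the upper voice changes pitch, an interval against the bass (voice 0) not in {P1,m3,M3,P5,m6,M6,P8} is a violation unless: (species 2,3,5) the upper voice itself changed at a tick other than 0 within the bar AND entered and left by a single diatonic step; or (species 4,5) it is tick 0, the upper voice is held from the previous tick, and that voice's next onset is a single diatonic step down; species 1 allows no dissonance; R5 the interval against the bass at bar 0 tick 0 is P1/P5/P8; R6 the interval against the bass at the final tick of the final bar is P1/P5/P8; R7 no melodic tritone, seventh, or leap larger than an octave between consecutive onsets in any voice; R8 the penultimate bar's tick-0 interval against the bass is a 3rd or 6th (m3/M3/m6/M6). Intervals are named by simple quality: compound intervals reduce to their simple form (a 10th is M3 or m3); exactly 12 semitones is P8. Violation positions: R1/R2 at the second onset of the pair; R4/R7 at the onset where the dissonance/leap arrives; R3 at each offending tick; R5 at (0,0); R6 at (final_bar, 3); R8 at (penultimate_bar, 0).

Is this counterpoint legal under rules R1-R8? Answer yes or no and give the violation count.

bar 0: v0=D3 v1=D4 v2=F4 (m3)
bar 1: v0=C3 v1=A3 v2=G3 (P5)
bar 2: v0=A2 v1=C3 v2=A3 (P8)
bar 3: v0=G2 v1=G3 v2=G3 (P8)
bar 4: v0=A2 v1=C3 v2=G3 (m7)
bar 5: v0=G2 v1=B2 v2=G3 (P8)
bar 6: v0=B2 v1=F3 v2=B3 (P8)
bar 7: v0=C3 v1=A3 v2=C4 (P8)
bar 8: v0=D3 v1=D4 v2=F4 (m3)
  R5 @ bar0.0: opens on m3
  R2 @ bar1.0: D3/F4 m3 -> C3/G3 P5 similar
  R3 @ bar1.0: A3 above G3
  R7 @ bar1.0: F4->G3 leap 10st
  R3 @ bar1.1: A3 above G3
  R3 @ bar1.2: A3 above G3
  R3 @ bar1.3: A3 above G3
  R1 @ bar3.0: A2/A3 P8 -> G2/G3 P8 similar
  R4 @ bar4.0: A2/G3 m7 untreated
  R1 @ bar6.0: G2/G3 P8 -> B2/B3 P8 similar
  R4 @ bar6.0: B2/F3 TT untreated
  R7 @ bar6.0: B2->F3 leap 6st
  R1 @ bar7.0: B2/B3 P8 -> C3/C4 P8 similar
  R8 @ bar7.0: penult P8 not 3rd/6th
  R2 @ bar8.0: C3/A3 M6 -> D3/D4 P8 similar
  R6 @ bar8.3: closes on m3

No (16 violations)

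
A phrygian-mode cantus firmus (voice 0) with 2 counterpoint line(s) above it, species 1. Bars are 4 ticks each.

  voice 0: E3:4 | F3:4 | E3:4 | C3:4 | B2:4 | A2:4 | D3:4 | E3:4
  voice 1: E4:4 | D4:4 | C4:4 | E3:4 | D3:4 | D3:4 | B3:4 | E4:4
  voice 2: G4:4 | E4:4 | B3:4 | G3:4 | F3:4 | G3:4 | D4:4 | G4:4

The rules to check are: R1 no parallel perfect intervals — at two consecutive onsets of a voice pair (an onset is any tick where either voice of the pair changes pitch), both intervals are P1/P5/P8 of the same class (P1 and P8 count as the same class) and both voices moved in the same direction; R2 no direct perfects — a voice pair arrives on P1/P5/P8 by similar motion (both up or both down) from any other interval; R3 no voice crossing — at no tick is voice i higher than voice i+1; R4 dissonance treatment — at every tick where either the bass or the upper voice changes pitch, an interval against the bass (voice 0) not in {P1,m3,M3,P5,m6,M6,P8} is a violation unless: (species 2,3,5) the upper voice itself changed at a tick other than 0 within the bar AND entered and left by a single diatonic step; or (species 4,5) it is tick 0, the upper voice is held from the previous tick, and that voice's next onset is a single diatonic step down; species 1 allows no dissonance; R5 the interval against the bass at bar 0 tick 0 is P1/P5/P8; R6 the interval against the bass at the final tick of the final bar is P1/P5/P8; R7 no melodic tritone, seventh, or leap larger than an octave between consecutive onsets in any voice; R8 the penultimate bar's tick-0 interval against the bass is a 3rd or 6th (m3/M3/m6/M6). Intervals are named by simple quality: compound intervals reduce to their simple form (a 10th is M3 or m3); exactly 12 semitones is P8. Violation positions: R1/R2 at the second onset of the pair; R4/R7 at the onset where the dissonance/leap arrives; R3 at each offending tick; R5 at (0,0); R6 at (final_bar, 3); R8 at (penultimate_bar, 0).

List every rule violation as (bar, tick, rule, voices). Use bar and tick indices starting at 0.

bar 0: v0=E3 v1=E4 v2=G4 downbeat m3
bar 1: v0=F3 v1=D4 v2=E4 downbeat M7
bar 2: v0=E3 v1=C4 v2=B3 downbeat P5
bar 3: v0=C3 v1=E3 v2=G3 downbeat P5
bar 4: v0=B2 v1=D3 v2=F3 downbeat TT
bar 5: v0=A2 v1=D3 v2=G3 downbeat m7
bar 6: v0=D3 v1=B3 v2=D4 downbeat P8
bar 7: v0=E3 v1=E4 v2=G4 downbeat m3
  -> R5 @ bar 0 tick 0 v(0, 2): opens on m3
  -> R4 @ bar 1 tick 0 v(0, 2): F3/E4 M7 untreated
  -> R2 @ bar 2 tick 0 v(0, 2): F3/E4 M7 -> E3/B3 P5 similar
  -> R3 @ bar 2 tick 0 v(1, 2): C4 above B3
  -> R3 @ bar 2 tick 1 v(1, 2): C4 above B3
  -> R3 @ bar 2 tick 2 v(1, 2): C4 above B3
  -> R3 @ bar 2 tick 3 v(1, 2): C4 above B3
  -> R1 @ bar 3 tick 0 v(0, 2): E3/B3 P5 -> C3/G3 P5 similar
  -> R4 @ bar 4 tick 0 v(0, 2): B2/F3 TT untreated
  -> R4 @ bar 5 tick 0 v(0, 1): A2/D3 P4 untreated
  -> R4 @ bar 5 tick 0 v(0, 2): A2/G3 m7 untreated
  -> R2 @ bar 6 tick 0 v(0, 2): A2/G3 m7 -> D3/D4 P8 similar
  -> R8 @ bar 6 tick 0 v(0, 2): penult P8 not 3rd/6th
  -> R2 @ bar 7 tick 0 v(0, 1): D3/B3 M6 -> E3/E4 P8 similar
  -> R6 @ bar 7 tick 3 v(0, 2): closes on m3

(0, 0, R5, (0, 2))
(1, 0, R4, (0, 2))
(2, 0, R2, (0, 2))
(2, 0, R3, (1, 2))
(2, 1, R3, (1, 2))
(2, 2, R3, (1, 2))
(2, 3, R3, (1, 2))
(3, 0, R1, (0, 2))
(4, 0, R4, (0, 2))
(5, 0, R4, (0, 1))
(5, 0, R4, (0, 2))
(6, 0, R2, (0, 2))
(6, 0, R8, (0, 2))
(7, 0, R2, (0, 1))
(7, 3, R6, (0, 2))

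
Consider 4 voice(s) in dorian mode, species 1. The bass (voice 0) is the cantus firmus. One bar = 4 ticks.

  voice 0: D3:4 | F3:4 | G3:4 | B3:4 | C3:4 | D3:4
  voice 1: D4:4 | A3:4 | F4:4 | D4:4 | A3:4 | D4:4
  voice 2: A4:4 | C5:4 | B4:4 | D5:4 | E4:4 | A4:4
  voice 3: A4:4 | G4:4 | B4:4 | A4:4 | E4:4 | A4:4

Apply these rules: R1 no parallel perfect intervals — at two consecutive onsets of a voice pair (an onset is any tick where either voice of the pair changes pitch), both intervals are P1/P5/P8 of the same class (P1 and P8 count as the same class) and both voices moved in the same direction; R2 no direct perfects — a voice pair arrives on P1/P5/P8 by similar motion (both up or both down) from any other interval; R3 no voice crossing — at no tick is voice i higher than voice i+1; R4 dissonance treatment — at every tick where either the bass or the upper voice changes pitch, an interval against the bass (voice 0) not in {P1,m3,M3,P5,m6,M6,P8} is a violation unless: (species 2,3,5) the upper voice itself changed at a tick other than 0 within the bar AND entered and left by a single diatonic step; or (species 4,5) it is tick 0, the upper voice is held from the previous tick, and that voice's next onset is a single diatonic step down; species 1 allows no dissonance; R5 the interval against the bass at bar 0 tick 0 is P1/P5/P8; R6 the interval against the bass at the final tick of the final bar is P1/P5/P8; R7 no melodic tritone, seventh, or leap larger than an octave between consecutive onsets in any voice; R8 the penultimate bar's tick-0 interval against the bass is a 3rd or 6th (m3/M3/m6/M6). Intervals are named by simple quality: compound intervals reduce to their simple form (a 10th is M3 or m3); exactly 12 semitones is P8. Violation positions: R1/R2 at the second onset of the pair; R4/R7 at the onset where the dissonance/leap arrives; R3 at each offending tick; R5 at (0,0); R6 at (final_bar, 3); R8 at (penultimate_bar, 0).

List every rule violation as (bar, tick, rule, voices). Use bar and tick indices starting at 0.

(1, 0, R1, (0, 2))
(1, 0, R3, (2, 3))
(1, 0, R4, (0, 3))
(1, 1, R3, (2, 3))
(1, 2, R3, (2, 3))
(1, 3, R3, (2, 3))
(2, 0, R4, (0, 1))
(3, 0, R2, (1, 3))
(3, 0, R3, (2, 3))
(3, 0, R4, (0, 3))
(3, 1, R3, (2, 3))
(3, 2, R3, (2, 3))
(3, 3, R3, (2, 3))
(4, 0, R1, (1, 3))
(4, 0, R2, (1, 2))
(4, 0, R2, (2, 3))
(4, 0, R7, (0,))
(4, 0, R7, (2,))
(5, 0, R1, (1, 2))
(5, 0, R1, (1, 3))
(5, 0, R1, (2, 3))
(5, 0, R2, (0, 1))
(5, 0, R2, (0, 2))
(5, 0, R2, (0, 3))

bar 0: v0=D3 v1=D4 v2=A4 v3=A4 downbeat P5
bar 1: v0=F3 v1=A3 v2=C5 v3=G4 downbeat M2
bar 2: v0=G3 v1=F4 v2=B4 v3=B4 downbeat M3
bar 3: v0=B3 v1=D4 v2=D5 v3=A4 downbeat m7
bar 4: v0=C3 v1=A3 v2=E4 v3=E4 downbeat M3
bar 5: v0=D3 v1=D4 v2=A4 v3=A4 downbeat P5
  -> R1 @ bar 1 tick 0 v(0, 2): D3/A4 P5 -> F3/C5 P5 similar
  -> R3 @ bar 1 tick 0 v(2, 3): C5 above G4
  -> R4 @ bar 1 tick 0 v(0, 3): F3/G4 M2 untreated
  -> R3 @ bar 1 tick 1 v(2, 3): C5 above G4
  -> R3 @ bar 1 tick 2 v(2, 3): C5 above G4
  -> R3 @ bar 1 tick 3 v(2, 3): C5 above G4
  -> R4 @ bar 2 tick 0 v(0, 1): G3/F4 m7 untreated
  -> R2 @ bar 3 tick 0 v(1, 3): F4/B4 TT -> D4/A4 P5 similar
  -> R3 @ bar 3 tick 0 v(2, 3): D5 above A4
  -> R4 @ bar 3 tick 0 v(0, 3): B3/A4 m7 untreated
  -> R3 @ bar 3 tick 1 v(2, 3): D5 above A4
  -> R3 @ bar 3 tick 2 v(2, 3): D5 above A4
  -> R3 @ bar 3 tick 3 v(2, 3): D5 above A4
  -> R1 @ bar 4 tick 0 v(1, 3): D4/A4 P5 -> A3/E4 P5 similar
  -> R2 @ bar 4 tick 0 v(1, 2): D4/D5 P8 -> A3/E4 P5 similar
  -> R2 @ bar 4 tick 0 v(2, 3): D5/A4 P4 -> E4/E4 P1 similar
  -> R7 @ bar 4 tick 0 v(0,): B3->C3 leap 11st
  -> R7 @ bar 4 tick 0 v(2,): D5->E4 leap 10st
  -> R1 @ bar 5 tick 0 v(1, 2): A3/E4 P5 -> D4/A4 P5 similar
  -> R1 @ bar 5 tick 0 v(1, 3): A3/E4 P5 -> D4/A4 P5 similar
  -> R1 @ bar 5 tick 0 v(2, 3): E4/E4 P1 -> A4/A4 P1 similar
  -> R2 @ bar 5 tick 0 v(0, 1): C3/A3 M6 -> D3/D4 P8 similar
  -> R2 @ bar 5 tick 0 v(0, 2): C3/E4 M3 -> D3/A4 P5 similar
  -> R2 @ bar 5 tick 0 v(0, 3): C3/E4 M3 -> D3/A4 P5 similar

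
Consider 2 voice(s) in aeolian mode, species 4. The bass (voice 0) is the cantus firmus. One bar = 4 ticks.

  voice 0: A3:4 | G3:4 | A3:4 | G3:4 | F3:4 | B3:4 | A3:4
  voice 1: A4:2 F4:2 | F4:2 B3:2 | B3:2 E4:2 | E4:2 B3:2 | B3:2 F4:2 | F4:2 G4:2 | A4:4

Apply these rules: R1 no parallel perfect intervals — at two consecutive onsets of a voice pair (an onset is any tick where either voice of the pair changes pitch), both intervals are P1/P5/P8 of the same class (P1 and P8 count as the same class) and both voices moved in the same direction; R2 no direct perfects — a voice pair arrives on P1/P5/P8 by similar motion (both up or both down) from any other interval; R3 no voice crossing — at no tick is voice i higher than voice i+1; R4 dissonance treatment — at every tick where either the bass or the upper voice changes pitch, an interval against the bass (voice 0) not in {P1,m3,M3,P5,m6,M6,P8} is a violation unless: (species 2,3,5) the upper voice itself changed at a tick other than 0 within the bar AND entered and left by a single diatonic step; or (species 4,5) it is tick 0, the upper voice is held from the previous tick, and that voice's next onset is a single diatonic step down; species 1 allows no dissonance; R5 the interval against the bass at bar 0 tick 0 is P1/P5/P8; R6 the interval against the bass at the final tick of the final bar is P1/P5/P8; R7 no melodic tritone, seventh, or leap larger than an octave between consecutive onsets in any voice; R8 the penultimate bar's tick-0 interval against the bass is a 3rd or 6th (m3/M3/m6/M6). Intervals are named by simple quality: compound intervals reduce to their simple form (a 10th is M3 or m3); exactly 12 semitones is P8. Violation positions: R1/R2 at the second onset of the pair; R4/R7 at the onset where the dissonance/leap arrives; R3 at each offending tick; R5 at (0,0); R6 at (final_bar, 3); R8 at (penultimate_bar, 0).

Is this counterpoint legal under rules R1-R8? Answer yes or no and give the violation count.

No (8 violations)

bar 0: v0=A3 v1=A4 (P8)
bar 1: v0=G3 v1=F4 (m7)
bar 2: v0=A3 v1=B3 (M2)
bar 3: v0=G3 v1=E4 (M6)
bar 4: v0=F3 v1=B3 (TT)
bar 5: v0=B3 v1=F4 (TT)
bar 6: v0=A3 v1=A4 (P8)
  R4 @ bar1.0: G3/F4 m7 untreated
  R7 @ bar1.2: F4->B3 leap 6st
  R4 @ bar2.0: A3/B3 M2 untreated
  R4 @ bar4.0: F3/B3 TT untreated
  R7 @ bar4.2: B3->F4 leap 6st
  R4 @ bar5.0: B3/F4 TT untreated
  R7 @ bar5.0: F3->B3 leap 6st
  R8 @ bar5.0: penult TT not 3rd/6th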